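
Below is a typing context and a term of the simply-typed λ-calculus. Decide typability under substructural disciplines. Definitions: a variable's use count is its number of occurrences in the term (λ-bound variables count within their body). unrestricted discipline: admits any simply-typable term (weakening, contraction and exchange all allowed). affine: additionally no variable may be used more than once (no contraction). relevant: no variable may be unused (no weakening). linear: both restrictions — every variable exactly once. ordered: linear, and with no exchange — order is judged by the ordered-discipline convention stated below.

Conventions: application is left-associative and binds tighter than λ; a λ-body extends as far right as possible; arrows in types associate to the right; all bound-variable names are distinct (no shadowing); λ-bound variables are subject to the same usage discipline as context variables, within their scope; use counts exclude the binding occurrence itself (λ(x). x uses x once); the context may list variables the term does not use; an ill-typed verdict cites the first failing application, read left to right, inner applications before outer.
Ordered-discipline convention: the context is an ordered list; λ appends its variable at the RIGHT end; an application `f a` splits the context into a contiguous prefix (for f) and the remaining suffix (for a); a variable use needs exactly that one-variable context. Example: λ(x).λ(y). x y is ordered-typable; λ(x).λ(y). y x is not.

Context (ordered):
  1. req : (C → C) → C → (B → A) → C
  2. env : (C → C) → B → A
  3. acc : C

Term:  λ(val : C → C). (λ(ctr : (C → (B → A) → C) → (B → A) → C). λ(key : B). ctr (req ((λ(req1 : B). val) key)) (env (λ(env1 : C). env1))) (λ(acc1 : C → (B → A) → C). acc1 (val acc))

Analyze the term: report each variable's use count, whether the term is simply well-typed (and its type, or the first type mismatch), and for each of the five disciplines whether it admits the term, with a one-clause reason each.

counts: req: 1×, env: 1×, acc: 1×, val (λ-bound): 2×, ctr (λ-bound): 1×, key (λ-bound): 1×, req1 (λ-bound): 0×, env1 (λ-bound): 1×, acc1 (λ-bound): 1×
use order (left to right): ctr, req, val, key, env, env1, acc1, val, acc
typing: ✓ — (C → C) → B → C
ordered ✗ (uses contraction: val ×2; req1 never used (weakening))
linear ✗ (uses contraction: val ×2; req1 never used (weakening))
affine ✗ (uses contraction: val ×2)
relevant ✗ (req1 never used (weakening))
unrestricted ✓ (type-checks ((C → C) → B → C) and nothing is barred)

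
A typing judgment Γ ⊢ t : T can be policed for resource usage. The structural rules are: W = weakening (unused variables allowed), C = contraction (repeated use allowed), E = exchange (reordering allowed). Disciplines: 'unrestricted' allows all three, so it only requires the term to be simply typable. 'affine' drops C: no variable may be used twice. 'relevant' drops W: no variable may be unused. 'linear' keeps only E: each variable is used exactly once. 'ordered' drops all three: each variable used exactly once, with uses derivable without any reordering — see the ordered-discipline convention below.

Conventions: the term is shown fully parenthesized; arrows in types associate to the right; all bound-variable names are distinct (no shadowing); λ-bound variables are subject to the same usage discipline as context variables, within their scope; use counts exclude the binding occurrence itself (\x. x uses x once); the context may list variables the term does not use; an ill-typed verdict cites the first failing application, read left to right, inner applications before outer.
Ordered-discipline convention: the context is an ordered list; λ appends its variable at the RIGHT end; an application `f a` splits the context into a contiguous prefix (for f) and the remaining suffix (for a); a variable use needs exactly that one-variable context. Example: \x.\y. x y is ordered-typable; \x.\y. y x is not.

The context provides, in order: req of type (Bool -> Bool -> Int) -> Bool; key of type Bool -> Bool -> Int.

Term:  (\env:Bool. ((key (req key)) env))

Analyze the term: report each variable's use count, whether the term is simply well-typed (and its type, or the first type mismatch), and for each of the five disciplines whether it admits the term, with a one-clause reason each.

counts: req: 1×, key: 2×, env (bound): 1×
use order (left to right): key, req, key, env
typing: ✓ — Bool -> Int
ordered ✗ (repeated use of key ×2)
linear ✗ (repeated use of key ×2)
affine ✗ (repeated use of key ×2)
relevant ✓ (none of req, key, env goes unused)
unrestricted ✓ (typability at Bool -> Int is all that's needed)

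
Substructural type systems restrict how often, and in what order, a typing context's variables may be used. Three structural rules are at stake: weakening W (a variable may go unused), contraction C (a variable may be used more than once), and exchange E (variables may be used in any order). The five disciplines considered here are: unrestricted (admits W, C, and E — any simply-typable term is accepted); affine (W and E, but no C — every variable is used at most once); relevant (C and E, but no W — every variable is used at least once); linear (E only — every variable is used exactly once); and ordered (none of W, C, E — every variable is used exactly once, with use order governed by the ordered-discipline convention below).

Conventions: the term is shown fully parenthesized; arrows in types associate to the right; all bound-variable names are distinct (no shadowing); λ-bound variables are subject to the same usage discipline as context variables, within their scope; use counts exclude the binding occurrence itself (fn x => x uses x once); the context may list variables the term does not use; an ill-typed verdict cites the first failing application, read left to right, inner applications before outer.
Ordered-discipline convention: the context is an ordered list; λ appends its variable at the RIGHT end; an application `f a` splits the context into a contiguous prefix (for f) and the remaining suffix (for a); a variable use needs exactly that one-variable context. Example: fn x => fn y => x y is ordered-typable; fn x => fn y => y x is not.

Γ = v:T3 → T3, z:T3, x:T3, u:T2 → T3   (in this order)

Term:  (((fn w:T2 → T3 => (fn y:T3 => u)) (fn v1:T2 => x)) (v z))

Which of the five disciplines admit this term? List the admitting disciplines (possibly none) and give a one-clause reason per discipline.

admitted in: affine, unrestricted
variable uses: v=1, z=1, x=1, u=1, w [bound]=0, y [bound]=0, v1 [bound]=0
order of uses: u, x, v, z
typing: well-typed at T2 → T3
ordered: ✗, unused: w, y, v1 — weakening required
linear: ✗, unused: w, y, v1 — weakening required
affine: ✓, none of v, z, x, u, w, y, v1 used more than once
relevant: ✗, unused: w, y, v1 — weakening required
unrestricted: ✓, typability at T2 → T3 is all that's needed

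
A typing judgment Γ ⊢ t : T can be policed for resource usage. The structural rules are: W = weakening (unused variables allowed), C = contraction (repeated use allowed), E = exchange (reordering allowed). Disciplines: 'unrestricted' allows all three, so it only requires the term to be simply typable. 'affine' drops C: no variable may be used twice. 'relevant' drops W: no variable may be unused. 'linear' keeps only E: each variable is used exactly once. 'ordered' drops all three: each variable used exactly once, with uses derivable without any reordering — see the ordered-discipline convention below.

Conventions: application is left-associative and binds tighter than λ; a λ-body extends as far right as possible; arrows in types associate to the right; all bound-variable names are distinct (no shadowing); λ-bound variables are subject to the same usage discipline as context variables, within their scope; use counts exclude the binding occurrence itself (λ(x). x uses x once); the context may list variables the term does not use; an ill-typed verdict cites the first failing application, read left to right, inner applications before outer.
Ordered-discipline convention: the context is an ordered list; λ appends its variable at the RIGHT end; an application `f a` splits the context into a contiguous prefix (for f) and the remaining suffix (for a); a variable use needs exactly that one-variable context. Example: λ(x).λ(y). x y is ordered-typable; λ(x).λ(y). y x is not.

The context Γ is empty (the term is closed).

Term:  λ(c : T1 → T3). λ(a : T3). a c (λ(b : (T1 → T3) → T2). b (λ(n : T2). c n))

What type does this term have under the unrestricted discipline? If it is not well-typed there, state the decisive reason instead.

not well-typed under unrestricted — fails simple typing
usage: c (bound): 2, a (bound): 1, b (bound): 1, n (bound): 1
order of uses: a, c, b, c, n
typing: ill-typed: non-function type T3 applied to an argument
all disciplines: ordered ✗, linear ✗, affine ✗, relevant ✗, unrestricted ✗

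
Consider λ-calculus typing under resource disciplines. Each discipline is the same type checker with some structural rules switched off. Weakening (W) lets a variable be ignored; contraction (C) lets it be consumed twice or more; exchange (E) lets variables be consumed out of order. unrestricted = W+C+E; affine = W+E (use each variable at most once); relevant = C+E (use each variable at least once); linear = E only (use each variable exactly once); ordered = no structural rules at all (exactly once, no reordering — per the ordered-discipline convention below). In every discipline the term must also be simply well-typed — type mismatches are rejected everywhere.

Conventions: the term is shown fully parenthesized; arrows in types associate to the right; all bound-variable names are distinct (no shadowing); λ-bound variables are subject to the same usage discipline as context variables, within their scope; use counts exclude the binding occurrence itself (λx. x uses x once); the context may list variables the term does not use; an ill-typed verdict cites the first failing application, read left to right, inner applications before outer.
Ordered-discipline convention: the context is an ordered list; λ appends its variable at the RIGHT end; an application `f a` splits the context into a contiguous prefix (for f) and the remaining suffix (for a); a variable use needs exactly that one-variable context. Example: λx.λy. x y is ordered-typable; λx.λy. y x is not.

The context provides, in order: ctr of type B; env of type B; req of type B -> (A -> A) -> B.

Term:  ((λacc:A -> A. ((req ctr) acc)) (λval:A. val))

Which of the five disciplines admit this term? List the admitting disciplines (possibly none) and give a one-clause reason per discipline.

accepted by: affine, unrestricted
usage: ctr ×1, env ×0, req ×1, acc (λ-bound) ×1, val (λ-bound) ×1
left-to-right use order: req, ctr, acc, val
typing: the term checks, with type B
ordered: ✗ — needs weakening: env unused
linear: ✗ — needs weakening: env unused
affine: ✓ — ctr, env, req, acc, val: no repeats, contraction unneeded
relevant: ✗ — needs weakening: env unused
unrestricted: ✓ — well-typed at B; no restrictions here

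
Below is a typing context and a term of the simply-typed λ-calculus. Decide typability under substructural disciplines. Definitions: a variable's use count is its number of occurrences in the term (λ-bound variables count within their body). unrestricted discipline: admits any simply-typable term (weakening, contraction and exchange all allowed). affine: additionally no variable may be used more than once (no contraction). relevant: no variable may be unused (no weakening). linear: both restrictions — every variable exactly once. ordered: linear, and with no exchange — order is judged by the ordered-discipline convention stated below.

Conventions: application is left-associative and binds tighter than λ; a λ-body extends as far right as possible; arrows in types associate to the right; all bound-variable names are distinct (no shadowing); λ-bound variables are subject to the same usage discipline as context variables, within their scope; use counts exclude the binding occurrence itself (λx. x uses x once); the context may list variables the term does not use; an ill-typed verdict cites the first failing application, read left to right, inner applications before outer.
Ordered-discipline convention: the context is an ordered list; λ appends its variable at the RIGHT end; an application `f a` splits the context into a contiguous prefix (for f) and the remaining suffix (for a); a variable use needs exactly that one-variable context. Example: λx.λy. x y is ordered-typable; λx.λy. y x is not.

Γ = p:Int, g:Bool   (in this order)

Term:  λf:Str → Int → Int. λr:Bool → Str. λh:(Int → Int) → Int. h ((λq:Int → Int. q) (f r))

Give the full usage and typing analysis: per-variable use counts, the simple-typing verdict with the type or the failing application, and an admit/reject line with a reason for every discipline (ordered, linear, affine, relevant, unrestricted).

usage: p: 0; g: 0; f (bound): 1; r (bound): 1; h (bound): 1; q (bound): 1
order of uses: h, q, f, r
typing: ill-typed: an application expects Str but receives Bool → Str
ordered ✗ (fails simple typing)
linear ✗ (a type mismatch blocks all five)
affine ✗ (the type mismatch rejects it)
relevant ✗ (not simply typable)
unrestricted ✗ (fails simple typing)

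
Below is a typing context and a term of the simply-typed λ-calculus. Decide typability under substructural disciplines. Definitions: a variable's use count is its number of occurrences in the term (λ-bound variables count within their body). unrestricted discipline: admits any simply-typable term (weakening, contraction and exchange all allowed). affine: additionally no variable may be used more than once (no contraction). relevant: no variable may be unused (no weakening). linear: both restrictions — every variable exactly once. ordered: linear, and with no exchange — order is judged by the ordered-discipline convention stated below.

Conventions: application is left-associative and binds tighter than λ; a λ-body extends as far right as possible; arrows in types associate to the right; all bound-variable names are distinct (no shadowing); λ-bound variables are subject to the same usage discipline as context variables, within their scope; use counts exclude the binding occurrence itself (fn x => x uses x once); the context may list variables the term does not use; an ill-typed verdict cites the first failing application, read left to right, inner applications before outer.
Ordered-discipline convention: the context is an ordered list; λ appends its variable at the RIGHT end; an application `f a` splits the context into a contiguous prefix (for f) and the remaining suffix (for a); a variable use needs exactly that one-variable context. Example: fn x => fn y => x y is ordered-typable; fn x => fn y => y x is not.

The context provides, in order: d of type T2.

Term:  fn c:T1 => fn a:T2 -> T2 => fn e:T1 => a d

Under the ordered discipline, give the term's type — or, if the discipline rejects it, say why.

not well-typed under ordered — c, e left unused
usage: d ×1; c [bound] ×0; a [bound] ×1; e [bound] ×0
uses in reading order: a, d
typing: ✓ — T1 -> (T2 -> T2) -> T1 -> T2
across the five disciplines: ordered ✗; linear ✗; affine ✓; relevant ✗; unrestricted ✓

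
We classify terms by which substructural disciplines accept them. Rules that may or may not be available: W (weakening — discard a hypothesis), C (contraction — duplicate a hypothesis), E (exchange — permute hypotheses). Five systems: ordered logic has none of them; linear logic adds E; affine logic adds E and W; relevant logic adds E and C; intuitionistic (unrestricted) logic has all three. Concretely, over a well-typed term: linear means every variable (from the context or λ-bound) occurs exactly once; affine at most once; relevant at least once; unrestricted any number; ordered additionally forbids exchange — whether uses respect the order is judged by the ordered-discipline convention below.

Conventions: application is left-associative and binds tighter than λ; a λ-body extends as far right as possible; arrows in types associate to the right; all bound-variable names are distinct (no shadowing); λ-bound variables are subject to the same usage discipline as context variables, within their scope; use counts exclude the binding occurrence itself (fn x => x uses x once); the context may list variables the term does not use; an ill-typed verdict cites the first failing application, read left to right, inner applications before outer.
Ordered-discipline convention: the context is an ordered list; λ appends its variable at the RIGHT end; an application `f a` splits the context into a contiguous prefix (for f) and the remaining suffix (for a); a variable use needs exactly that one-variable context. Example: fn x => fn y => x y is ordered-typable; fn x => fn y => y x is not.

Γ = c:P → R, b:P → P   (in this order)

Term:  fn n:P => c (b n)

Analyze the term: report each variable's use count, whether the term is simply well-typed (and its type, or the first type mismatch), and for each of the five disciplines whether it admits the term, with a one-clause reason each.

counts: c: 1×; b: 1×; n [bound]: 1×
use order (left to right): c, b, n
typing: well-typed — term : P → R
ordered ✓ (single-use (c, b, n), ordered derivation ok)
linear ✓ (each of c, b, n used exactly once)
affine ✓ (at most one use each (c, b, n))
relevant ✓ (c, b, n: all used, weakening unneeded)
unrestricted ✓ (simply typable at P → R; W, C, E all held)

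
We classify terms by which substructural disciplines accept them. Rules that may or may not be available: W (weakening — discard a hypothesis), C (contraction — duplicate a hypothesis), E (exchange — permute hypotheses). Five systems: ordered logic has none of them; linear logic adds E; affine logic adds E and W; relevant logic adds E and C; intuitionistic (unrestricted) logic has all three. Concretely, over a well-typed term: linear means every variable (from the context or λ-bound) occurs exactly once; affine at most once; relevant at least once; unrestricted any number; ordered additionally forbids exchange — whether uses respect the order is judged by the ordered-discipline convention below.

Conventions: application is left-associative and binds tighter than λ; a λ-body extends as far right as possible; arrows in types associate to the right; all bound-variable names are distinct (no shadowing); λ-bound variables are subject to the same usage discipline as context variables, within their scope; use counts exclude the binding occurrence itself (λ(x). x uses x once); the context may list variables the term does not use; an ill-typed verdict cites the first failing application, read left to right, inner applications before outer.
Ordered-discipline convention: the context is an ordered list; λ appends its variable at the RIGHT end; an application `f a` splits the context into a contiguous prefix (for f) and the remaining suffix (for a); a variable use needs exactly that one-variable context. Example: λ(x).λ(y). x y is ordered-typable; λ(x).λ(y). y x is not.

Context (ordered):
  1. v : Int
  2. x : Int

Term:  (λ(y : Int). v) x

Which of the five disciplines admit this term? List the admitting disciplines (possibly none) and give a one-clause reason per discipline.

admitting disciplines: affine, unrestricted
counts: v: 1×, x: 1×, y (bound): 0×
order of uses: v, x
typing: ✓ — Int
ordered ✗ (y left unused)
linear ✗ (y left unused)
affine ✓ (at most one use each (v, x, y))
relevant ✗ (y left unused)
unrestricted ✓ (well-typed at Int; no restrictions here)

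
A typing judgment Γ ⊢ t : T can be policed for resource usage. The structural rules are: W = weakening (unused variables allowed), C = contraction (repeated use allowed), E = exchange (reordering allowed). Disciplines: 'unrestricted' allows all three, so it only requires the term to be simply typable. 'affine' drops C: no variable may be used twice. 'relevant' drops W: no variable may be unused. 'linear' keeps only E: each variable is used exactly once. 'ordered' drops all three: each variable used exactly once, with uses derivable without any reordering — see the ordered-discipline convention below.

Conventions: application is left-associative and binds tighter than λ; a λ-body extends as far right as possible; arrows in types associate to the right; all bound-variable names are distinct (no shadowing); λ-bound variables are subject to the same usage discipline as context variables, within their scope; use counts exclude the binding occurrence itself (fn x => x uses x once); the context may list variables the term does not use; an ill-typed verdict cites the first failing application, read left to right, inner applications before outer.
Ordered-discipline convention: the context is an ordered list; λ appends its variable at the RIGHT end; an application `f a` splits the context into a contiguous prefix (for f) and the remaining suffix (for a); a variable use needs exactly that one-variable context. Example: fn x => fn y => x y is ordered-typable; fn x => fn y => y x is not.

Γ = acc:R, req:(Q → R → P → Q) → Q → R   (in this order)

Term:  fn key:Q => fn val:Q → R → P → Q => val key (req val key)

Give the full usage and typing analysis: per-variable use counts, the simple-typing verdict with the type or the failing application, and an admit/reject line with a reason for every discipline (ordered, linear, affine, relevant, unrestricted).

counts: acc: 0; req: 1; key [bound]: 2; val [bound]: 2
left-to-right use order: val, key, req, val, key
typing: well-typed at Q → (Q → R → P → Q) → P → Q
ordered: ✗ — uses contraction: key ×2, val ×2; unused: acc — weakening required
linear: ✗ — uses contraction: key ×2, val ×2; unused: acc — weakening required
affine: ✗ — uses contraction: key ×2, val ×2
relevant: ✗ — unused: acc — weakening required
unrestricted: ✓ — simply typable at Q → (Q → R → P → Q) → P → Q; W, C, E all held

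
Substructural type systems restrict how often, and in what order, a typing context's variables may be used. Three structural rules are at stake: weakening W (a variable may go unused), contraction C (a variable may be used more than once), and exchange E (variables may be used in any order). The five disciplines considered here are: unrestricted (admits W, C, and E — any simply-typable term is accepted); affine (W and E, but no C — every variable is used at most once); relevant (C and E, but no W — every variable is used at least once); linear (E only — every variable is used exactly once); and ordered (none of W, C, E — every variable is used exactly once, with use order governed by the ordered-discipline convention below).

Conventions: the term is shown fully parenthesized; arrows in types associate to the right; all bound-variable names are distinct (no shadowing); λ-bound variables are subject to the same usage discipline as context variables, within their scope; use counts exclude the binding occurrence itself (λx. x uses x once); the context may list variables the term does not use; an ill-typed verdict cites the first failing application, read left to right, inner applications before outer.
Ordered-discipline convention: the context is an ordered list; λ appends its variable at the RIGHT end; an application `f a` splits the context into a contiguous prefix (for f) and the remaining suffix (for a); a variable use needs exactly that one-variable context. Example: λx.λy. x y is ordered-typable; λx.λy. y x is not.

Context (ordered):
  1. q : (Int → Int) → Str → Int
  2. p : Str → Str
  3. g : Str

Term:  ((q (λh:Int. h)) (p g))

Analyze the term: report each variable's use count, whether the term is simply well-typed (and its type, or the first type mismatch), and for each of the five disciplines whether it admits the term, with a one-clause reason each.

variable uses: q ×1; p ×1; g ×1; h [bound] ×1
uses in reading order: q, h, p, g
typing: ✓ — Int
ordered: ✓, q, p, g, h once each; derivable with no W/C/E
linear: ✓, single use per variable (q, p, g, h)
affine: ✓, no duplicate uses among q, p, g, h
relevant: ✓, at least one use each (q, p, g, h)
unrestricted: ✓, well-typed at Int; no restrictions here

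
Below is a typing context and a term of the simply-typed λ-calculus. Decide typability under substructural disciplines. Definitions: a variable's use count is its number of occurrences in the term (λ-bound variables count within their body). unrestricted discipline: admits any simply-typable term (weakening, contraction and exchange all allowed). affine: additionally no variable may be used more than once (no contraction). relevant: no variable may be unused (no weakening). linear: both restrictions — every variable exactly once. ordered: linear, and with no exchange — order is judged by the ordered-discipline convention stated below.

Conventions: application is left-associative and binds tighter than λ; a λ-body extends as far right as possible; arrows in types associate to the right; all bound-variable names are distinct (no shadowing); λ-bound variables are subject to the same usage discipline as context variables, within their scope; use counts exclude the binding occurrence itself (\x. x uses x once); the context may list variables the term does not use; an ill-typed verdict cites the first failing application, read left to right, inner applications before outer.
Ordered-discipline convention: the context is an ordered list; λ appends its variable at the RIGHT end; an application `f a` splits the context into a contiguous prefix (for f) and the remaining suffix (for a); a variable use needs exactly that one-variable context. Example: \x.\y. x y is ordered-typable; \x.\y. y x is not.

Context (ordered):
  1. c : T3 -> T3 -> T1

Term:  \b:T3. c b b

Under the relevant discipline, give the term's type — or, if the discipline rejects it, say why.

term : T3 -> T1
usage: c: 1×, b [bound]: 2×
left-to-right use order: c, b, b
typing: well-typed at T3 -> T1
across the five disciplines: ordered ✗ | linear ✗ | affine ✗ | relevant ✓ | unrestricted ✓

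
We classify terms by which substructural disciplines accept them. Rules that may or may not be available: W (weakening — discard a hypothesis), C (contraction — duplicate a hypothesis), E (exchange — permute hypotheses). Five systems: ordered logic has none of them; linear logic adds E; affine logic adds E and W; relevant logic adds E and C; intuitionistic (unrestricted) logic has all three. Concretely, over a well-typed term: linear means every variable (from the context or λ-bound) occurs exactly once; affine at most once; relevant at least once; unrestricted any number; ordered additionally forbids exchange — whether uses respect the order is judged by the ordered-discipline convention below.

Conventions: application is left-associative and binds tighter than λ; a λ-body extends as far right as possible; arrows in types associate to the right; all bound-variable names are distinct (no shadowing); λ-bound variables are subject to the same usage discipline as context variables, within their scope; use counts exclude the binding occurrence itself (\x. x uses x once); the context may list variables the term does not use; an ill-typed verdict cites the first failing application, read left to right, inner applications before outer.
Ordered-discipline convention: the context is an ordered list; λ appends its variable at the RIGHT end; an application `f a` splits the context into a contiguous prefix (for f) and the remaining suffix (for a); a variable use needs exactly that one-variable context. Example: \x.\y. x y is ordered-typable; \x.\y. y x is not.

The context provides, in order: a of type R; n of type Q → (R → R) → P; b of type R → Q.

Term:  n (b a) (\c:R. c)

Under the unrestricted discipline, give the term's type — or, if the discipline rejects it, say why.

term : P
counts: a: 1; n: 1; b: 1; c (bound): 1
order of uses: n, b, a, c
typing: well-typed — term : P
across the five disciplines: ordered ✗ · linear ✓ · affine ✓ · relevant ✓ · unrestricted ✓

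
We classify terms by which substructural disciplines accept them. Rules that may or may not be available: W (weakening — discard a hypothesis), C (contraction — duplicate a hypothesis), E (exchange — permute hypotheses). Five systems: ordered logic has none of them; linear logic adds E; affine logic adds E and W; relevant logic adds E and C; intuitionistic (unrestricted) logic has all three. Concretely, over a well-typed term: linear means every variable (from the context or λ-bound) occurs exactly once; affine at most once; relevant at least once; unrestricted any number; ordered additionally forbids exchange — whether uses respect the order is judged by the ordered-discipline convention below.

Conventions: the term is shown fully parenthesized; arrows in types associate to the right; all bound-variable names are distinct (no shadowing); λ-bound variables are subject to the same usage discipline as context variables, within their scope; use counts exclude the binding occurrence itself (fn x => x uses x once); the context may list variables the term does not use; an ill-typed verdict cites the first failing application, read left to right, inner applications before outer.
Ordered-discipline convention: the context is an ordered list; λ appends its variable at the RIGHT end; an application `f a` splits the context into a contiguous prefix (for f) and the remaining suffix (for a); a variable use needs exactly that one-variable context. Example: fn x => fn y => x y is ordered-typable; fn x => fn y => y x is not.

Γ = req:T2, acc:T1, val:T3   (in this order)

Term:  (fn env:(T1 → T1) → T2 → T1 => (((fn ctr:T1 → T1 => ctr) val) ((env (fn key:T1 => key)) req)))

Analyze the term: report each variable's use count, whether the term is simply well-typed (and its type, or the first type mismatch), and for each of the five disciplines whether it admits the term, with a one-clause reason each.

counts: req ×1; acc ×0; val ×1; env (bound) ×1; ctr (bound) ×1; key (bound) ×1
left-to-right use order: ctr, val, env, key, req
typing: ill-typed: an argument T3 mismatches the expected T1 → T1
ordered: ✗, the type mismatch rejects it
linear: ✗, not simply typable
affine: ✗, fails simple typing
relevant: ✗, a type mismatch blocks all five
unrestricted: ✗, the type mismatch rejects it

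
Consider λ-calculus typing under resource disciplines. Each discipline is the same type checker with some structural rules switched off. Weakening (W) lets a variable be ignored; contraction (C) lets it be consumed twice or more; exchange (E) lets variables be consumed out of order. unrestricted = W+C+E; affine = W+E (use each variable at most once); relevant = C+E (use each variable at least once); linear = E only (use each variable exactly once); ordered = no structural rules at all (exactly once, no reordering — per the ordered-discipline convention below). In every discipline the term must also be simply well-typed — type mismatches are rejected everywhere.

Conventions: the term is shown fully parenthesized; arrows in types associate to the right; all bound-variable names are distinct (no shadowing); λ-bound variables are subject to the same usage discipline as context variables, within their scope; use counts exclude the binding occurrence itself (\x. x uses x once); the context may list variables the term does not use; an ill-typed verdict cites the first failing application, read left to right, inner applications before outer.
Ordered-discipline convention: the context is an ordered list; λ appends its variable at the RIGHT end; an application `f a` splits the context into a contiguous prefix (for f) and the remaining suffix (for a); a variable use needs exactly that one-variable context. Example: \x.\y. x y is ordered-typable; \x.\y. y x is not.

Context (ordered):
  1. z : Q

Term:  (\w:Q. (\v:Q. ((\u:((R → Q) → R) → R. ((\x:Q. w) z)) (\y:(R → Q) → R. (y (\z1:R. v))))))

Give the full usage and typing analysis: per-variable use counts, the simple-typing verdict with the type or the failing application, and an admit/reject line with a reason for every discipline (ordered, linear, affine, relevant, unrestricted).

usage: z ×1, w [bound] ×1, v [bound] ×1, u [bound] ×0, x [bound] ×0, y [bound] ×1, z1 [bound] ×0
order of uses: w, z, y, v
typing: the term checks, with type Q → Q → Q
ordered: ✗ — unused: u, x, z1 — weakening required
linear: ✗ — unused: u, x, z1 — weakening required
affine: ✓ — no duplicate uses among z, w, v, u, x, y, z1
relevant: ✗ — unused: u, x, z1 — weakening required
unrestricted: ✓ — type-checks (Q → Q → Q) and nothing is barred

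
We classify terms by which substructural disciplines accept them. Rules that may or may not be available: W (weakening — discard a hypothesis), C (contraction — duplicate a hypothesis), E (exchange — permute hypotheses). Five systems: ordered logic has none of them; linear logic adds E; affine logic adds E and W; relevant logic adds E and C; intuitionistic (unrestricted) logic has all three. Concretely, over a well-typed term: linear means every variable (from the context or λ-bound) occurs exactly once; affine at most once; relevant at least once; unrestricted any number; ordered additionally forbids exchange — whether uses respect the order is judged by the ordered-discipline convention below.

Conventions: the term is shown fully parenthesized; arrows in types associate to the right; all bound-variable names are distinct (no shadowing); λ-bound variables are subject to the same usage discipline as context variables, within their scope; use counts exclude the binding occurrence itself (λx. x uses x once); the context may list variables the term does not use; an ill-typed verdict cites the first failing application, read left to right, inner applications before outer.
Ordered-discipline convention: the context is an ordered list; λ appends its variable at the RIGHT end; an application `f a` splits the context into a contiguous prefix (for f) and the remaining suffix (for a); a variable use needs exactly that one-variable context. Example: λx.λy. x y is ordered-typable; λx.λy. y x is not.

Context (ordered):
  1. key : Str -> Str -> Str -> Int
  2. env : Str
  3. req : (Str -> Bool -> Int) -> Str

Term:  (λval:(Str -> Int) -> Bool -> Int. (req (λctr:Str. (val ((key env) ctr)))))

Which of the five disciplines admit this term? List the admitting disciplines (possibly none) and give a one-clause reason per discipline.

accepted by: linear, affine, relevant, unrestricted
usage: key: 1, env: 1, req: 1, val [bound]: 1, ctr [bound]: 1
order of uses: req, val, key, env, ctr
typing: the term checks, with type ((Str -> Int) -> Bool -> Int) -> Str
ordered: ✗, no ordered split (uses run req, val, key, env, ctr)
linear: ✓, key, env, req, val, ctr: one use apiece
affine: ✓, no duplicate uses among key, env, req, val, ctr
relevant: ✓, every one of key, env, req, val, ctr appears
unrestricted: ✓, simply typable at ((Str -> Int) -> Bool -> Int) -> Str; W, C, E all held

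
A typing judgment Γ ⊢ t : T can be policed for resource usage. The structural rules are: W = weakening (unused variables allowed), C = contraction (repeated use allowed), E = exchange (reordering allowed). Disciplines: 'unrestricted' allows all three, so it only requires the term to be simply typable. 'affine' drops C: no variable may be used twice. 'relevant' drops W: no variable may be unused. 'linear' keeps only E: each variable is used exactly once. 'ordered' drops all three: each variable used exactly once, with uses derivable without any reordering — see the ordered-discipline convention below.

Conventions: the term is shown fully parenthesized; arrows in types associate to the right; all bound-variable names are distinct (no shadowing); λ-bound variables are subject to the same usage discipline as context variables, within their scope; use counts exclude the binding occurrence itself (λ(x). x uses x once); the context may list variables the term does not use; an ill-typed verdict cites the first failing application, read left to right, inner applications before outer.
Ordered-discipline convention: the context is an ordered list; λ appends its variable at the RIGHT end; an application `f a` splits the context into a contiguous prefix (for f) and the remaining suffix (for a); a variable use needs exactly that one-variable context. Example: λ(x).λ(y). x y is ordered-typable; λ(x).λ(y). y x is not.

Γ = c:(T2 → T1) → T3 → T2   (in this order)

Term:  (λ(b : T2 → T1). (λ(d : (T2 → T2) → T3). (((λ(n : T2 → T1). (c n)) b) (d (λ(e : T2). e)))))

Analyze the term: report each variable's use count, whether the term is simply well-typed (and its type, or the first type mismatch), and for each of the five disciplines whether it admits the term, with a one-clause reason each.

variable uses: c: 1×, b (λ-bound): 1×, d (λ-bound): 1×, n (λ-bound): 1×, e (λ-bound): 1×
uses in reading order: c, n, b, d, e
typing: well-typed at (T2 → T1) → ((T2 → T2) → T3) → T2
ordered ✓ (c, b, d, n, e: once each, no exchange needed)
linear ✓ (exactly-once usage across c, b, d, n, e)
affine ✓ (at most one use each (c, b, d, n, e))
relevant ✓ (every one of c, b, d, n, e appears)
unrestricted ✓ (well-typed at (T2 → T1) → ((T2 → T2) → T3) → T2; no restrictions here)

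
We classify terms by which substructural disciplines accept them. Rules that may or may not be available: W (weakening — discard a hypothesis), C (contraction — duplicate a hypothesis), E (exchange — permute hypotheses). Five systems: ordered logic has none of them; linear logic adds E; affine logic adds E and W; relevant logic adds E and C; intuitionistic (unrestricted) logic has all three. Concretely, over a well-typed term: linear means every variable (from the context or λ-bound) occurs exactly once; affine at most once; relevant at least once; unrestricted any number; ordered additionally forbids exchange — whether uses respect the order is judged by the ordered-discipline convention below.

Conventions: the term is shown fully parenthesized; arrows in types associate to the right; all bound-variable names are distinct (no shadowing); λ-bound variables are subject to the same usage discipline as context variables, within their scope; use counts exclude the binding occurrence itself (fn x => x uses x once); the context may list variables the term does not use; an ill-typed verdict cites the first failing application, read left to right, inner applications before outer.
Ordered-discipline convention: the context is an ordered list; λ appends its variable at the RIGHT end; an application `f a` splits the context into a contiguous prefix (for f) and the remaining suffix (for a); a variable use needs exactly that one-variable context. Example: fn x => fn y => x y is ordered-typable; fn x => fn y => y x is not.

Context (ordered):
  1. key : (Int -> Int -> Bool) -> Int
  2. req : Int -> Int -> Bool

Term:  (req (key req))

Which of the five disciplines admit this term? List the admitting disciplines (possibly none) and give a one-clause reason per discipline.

admitted by: relevant, unrestricted
counts: key ×1; req ×2
use order (left to right): req, key, req
typing: well-typed — term : Int -> Bool
ordered: ✗ — req ×2 used more than once (contraction)
linear: ✗ — req ×2 used more than once (contraction)
affine: ✗ — req ×2 used more than once (contraction)
relevant: ✓ — at least one use each (key, req)
unrestricted: ✓ — well-typed at Int -> Bool; no restrictions here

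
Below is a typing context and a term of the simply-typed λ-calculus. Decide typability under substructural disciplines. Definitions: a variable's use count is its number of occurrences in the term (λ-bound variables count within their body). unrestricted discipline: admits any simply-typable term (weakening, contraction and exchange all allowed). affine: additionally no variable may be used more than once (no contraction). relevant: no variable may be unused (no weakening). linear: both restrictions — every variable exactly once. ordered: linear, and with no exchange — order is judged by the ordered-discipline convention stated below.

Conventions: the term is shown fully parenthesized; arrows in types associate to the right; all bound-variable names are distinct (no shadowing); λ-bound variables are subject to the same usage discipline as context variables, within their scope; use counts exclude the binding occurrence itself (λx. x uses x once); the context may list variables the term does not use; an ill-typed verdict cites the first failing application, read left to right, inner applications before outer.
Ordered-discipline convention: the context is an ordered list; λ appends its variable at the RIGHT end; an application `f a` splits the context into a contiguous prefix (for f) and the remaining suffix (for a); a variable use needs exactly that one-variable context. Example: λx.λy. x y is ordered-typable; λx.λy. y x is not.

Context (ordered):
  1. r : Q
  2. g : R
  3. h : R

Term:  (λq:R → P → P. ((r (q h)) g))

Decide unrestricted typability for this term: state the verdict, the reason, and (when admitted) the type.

no — a type mismatch blocks all five
counts: r: 1×; g: 1×; h: 1×; q (λ-bound): 1×
uses in reading order: r, q, h, g
typing: ill-typed: non-function type Q applied to an argument
all disciplines: ordered ✗; linear ✗; affine ✗; relevant ✗; unrestricted ✗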